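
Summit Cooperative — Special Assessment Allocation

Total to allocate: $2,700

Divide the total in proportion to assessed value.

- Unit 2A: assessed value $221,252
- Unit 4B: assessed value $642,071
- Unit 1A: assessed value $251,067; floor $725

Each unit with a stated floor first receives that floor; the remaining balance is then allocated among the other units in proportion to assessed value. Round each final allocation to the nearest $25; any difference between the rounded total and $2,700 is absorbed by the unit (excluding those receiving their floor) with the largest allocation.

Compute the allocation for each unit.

Guaranteed amounts: Unit 1A $725. Remaining pool $1,975.
Remaining pool split over remaining assessed value 863,323: Unit 2A 506.15 → $500; Unit 4B 1,468.85 → $1,475.

Unit 2A: $500 | Unit 4B: $1,475 | Unit 1A: $725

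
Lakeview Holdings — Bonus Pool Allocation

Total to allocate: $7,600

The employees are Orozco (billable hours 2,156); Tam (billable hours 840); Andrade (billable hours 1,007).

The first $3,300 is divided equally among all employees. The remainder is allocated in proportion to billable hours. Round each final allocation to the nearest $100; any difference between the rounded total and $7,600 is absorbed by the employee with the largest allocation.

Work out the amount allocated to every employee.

Orozco: $3,400; Tam: $2,000; Andrade: $2,200

Equal tier: $3,300 ÷ 3 = $1,100 apiece.
Remainder $4,300 by billable hours (total 4,003): Orozco 2,315.96 → $2,300; Tam 902.32 → $900; Andrade 1,081.71 → $1,100.
Totals: Orozco $1,100 + $2,300 = $3,400; Tam $1,100 + $900 = $2,000; Andrade $1,100 + $1,100 = $2,200.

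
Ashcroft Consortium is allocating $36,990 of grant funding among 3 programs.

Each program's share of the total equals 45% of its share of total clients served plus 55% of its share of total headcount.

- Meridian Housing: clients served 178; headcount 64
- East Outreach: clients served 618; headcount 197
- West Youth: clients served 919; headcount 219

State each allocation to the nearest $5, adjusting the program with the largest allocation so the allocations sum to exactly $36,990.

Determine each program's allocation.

Totals — clients served 1,715, headcount 480.
Combined weights (45% clients served + 55% headcount): Meridian Housing 0.1200; East Outreach 0.3879; West Youth 0.4921.
Proportional shares: Meridian Housing 4,440.24; East Outreach 14,347.93; West Youth 18,201.84.
At nearest $5: Meridian Housing $4,440; East Outreach $14,350; West Youth $18,200. Sum = $36,990.
Sum already equals the total — no adjustment.

Meridian Housing: $4,440 | East Outreach: $14,350 | West Youth: $18,200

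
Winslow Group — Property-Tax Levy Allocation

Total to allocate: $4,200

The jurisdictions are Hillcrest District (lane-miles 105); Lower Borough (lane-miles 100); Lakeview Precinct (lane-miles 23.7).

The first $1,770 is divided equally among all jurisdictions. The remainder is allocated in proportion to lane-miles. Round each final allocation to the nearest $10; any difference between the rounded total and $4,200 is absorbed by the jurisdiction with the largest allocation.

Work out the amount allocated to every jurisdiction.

Hillcrest District: $1,710; Lower Borough: $1,650; Lakeview Precinct: $840

Equal tier: $1,770 ÷ 3 = $590 apiece.
Remainder $2,430 by lane-miles (total 228.7): Hillcrest District 1,115.65 → $1,120; Lower Borough 1,062.53 → $1,060; Lakeview Precinct 251.82 → $250.
Totals: Hillcrest District $590 + $1,120 = $1,710; Lower Borough $590 + $1,060 = $1,650; Lakeview Precinct $590 + $250 = $840.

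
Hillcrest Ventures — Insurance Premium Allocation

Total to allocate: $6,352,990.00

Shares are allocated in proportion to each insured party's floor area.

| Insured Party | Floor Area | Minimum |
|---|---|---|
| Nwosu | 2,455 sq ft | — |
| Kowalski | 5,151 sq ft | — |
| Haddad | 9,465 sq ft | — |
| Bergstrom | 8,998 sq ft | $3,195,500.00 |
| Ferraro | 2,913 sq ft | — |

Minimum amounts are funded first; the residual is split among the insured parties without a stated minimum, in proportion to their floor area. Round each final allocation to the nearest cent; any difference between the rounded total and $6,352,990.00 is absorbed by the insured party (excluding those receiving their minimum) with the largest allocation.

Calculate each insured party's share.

Nwosu: $387,892.21 · Kowalski: $813,862.64 · Haddad: $1,495,478.53 · Bergstrom: $3,195,500.00 · Ferraro: $460,256.62

Minimums first: Bergstrom $3,195,500.00. Residual $3,157,490.00.
Residual split over remaining floor area 19,984: Nwosu 387,892.2113 → $387,892.21; Kowalski 813,862.6396 → $813,862.64; Haddad 1,495,478.5253 → $1,495,478.53; Ferraro 460,256.6238 → $460,256.62.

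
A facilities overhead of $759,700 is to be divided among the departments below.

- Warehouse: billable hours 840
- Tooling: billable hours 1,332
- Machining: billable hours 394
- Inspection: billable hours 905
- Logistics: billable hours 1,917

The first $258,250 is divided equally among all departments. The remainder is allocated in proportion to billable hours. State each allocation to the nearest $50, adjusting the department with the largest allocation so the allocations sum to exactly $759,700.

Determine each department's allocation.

Warehouse: $129,850; Tooling: $175,600; Machining: $88,300; Inspection: $135,900; Logistics: $230,050

$258,250 shared equally gives $51,650 per department.
Remainder $501,450 by billable hours (total 5,388): Warehouse 78,177.06 → $78,200; Tooling 123,966.48 → $123,950; Machining 36,668.76 → $36,650; Inspection 84,226.48 → $84,250; Logistics 178,411.22 → $178,400.
Totals: Warehouse $51,650 + $78,200 = $129,850; Tooling $51,650 + $123,950 = $175,600; Machining $51,650 + $36,650 = $88,300; Inspection $51,650 + $84,250 = $135,900; Logistics $51,650 + $178,400 = $230,050.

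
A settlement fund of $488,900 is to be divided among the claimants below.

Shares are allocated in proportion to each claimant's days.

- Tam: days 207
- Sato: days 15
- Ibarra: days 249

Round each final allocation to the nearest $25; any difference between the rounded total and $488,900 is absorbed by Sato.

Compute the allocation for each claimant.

Tam: $214,875 · Sato: $15,550 · Ibarra: $258,475

Total days = 471.
Proportional shares: Tam 207/471 × $488,900 = 214,866.88; Sato 15/471 × $488,900 = 15,570.06; Ibarra 249/471 × $488,900 = 258,463.06.
At nearest $25: Tam $214,875; Sato $15,575; Ibarra $258,475. Sum = $488,925.
Difference $488,900 − $488,925 = −$25 applied to Sato: Sato becomes $15,550.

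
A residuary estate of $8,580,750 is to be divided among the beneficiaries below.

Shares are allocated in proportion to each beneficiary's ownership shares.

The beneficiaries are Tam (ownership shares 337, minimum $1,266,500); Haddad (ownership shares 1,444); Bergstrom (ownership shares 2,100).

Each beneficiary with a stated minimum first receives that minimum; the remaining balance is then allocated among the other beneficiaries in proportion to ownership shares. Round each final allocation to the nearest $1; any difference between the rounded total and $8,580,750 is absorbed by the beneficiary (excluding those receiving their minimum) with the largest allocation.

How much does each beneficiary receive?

Minimums first: Tam $1,266,500. Residual $7,314,250.
Residual split over remaining ownership shares 3,544: Haddad 2,980,185.38 → $2,980,185; Bergstrom 4,334,064.62 → $4,334,065.

Tam: $1,266,500 | Haddad: $2,980,185 | Bergstrom: $4,334,065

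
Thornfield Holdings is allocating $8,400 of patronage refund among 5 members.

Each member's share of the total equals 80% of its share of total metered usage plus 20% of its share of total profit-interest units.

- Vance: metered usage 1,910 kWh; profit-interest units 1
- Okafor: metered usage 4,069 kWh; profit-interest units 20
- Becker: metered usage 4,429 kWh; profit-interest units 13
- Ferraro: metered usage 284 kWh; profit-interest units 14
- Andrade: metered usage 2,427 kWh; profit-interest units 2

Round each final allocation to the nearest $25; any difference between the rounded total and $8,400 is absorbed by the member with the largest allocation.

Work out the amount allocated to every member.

Metered usage total 13,119; profit-interest units total 50.
Blended shares (80% metered usage + 20% profit-interest units): Vance 0.1205; Okafor 0.3281; Becker 0.3221; Ferraro 0.0733; Andrade 0.1560.
Pro-rata amounts: Vance 1,011.97; Okafor 2,756.28; Becker 2,705.49; Ferraro 615.87; Andrade 1,310.39.
At nearest $25: Vance $1,000; Okafor $2,750; Becker $2,700; Ferraro $625; Andrade $1,300. Sum = $8,375.
Difference $8,400 − $8,375 = +$25 applied to largest allocation (Okafor): Okafor becomes $2,775.

Vance: $1,000 · Okafor: $2,775 · Becker: $2,700 · Ferraro: $625 · Andrade: $1,300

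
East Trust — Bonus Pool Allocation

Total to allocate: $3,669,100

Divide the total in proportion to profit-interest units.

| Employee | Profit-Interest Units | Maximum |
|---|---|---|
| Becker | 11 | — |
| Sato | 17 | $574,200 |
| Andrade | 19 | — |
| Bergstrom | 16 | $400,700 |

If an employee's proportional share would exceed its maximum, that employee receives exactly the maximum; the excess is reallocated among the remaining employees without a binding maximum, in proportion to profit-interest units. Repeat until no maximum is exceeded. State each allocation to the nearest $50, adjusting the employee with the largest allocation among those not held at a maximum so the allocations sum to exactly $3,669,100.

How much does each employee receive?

Becker: $987,850 | Sato: $574,200 | Andrade: $1,706,350 | Bergstrom: $400,700

Profit-interest units total: 63.
Proportional shares (ignoring caps): Becker 640,636.51; Sato 990,074.60; Andrade 1,106,553.97; Bergstrom 931,834.92.
Held at cap: Sato ($574,200), Bergstrom ($400,700); remaining pool $2,694,200 reallocated over remaining profit-interest units 30.
Shares after redistribution: Becker 987,873.33 → $987,850; Andrade 1,706,326.67 → $1,706,350.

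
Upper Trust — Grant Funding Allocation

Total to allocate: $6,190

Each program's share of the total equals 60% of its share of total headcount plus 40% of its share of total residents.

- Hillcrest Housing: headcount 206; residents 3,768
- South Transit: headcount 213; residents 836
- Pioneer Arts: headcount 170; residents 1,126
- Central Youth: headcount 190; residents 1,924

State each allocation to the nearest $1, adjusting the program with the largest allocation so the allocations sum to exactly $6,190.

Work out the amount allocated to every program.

Hillcrest Housing: $2,201 · South Transit: $1,286 · Pioneer Arts: $1,175 · Central Youth: $1,528

Headcount total 779; residents total 7,654.
Combined weights (60% headcount + 40% residents): Hillcrest Housing 0.3556; South Transit 0.2077; Pioneer Arts 0.1898; Central Youth 0.2469.
Unrounded shares: Hillcrest Housing 2,201.05; South Transit 1,285.95; Pioneer Arts 1,174.75; Central Youth 1,528.25.
After rounding ($1): Hillcrest Housing $2,201; South Transit $1,286; Pioneer Arts $1,175; Central Youth $1,528. Sum = $6,190.
No rounding difference to absorb.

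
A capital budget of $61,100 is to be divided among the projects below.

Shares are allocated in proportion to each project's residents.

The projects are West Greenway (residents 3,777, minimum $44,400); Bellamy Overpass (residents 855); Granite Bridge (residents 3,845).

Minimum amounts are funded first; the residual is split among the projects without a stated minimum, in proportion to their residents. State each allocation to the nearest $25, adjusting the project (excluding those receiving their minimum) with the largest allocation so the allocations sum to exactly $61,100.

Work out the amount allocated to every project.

West Greenway: $44,400 | Bellamy Overpass: $3,050 | Granite Bridge: $13,650

Minimums first: West Greenway $44,400. Balance $16,700.
Balance split over remaining residents 4,700: Bellamy Overpass 3,037.98 → $3,050; Granite Bridge 13,662.02 → $13,650.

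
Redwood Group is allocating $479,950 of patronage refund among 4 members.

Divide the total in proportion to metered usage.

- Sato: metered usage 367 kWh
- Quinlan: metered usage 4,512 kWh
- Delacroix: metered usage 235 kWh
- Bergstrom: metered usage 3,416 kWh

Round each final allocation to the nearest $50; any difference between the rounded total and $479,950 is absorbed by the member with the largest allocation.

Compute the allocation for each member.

Sato: $20,650 · Quinlan: $253,900 · Delacroix: $13,200 · Bergstrom: $192,200

Sum of metered usage: 8,530.
Unrounded shares: Sato 367/8,530 × $479,950 = 20,649.67; Quinlan 4,512/8,530 × $479,950 = 253,872.73; Delacroix 235/8,530 × $479,950 = 13,222.54; Bergstrom 3,416/8,530 × $479,950 = 192,205.06.
Rounded to nearest $50: Sato $20,650; Quinlan $253,850; Delacroix $13,200; Bergstrom $192,200. Sum = $479,900.
Difference $479,950 − $479,900 = +$50 applied to largest allocation (Quinlan): Quinlan becomes $253,900.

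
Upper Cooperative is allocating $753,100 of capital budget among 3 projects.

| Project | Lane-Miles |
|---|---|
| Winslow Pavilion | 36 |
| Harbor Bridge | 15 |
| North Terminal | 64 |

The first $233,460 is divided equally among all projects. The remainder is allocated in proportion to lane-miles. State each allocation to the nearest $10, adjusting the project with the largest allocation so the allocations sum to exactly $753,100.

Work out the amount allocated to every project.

Winslow Pavilion: $240,490; Harbor Bridge: $145,600; North Terminal: $367,010

$233,460 shared equally gives $77,820 per project.
Remainder $519,640 by lane-miles (total 115): Winslow Pavilion 162,669.91 → $162,670; Harbor Bridge 67,779.13 → $67,780; North Terminal 289,190.96 → $289,190.
Totals: Winslow Pavilion $77,820 + $162,670 = $240,490; Harbor Bridge $77,820 + $67,780 = $145,600; North Terminal $77,820 + $289,190 = $367,010.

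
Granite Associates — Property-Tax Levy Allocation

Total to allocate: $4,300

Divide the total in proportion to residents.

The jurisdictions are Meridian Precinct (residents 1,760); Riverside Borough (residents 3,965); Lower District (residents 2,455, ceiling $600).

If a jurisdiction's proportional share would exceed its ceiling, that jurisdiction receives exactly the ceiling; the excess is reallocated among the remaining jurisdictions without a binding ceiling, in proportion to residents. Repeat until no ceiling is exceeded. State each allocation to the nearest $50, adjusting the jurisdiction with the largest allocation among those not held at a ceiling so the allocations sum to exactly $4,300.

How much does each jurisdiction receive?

Meridian Precinct: $1,150 · Riverside Borough: $2,550 · Lower District: $600

Residents total: 8,180.
Unconstrained shares: Meridian Precinct 925.18; Riverside Borough 2,084.29; Lower District 1,290.53.
Capped: Lower District ($600); remaining pool $3,700 reallocated over remaining residents 5,725.
Remaining shares: Meridian Precinct 1,137.47 → $1,150; Riverside Borough 2,562.53 → $2,550.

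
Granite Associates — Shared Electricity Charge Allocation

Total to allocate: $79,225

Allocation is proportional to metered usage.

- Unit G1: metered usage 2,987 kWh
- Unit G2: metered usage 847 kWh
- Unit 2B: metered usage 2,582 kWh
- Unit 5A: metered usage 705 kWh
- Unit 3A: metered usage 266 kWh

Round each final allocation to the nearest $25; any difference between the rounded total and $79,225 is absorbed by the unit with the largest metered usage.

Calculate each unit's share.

Sum of metered usage: 7,387.
Unrounded shares: Unit G1 2,987/7,387 × $79,225 = 32,035.34; Unit G2 847/7,387 × $79,225 = 9,084.01; Unit 2B 2,582/7,387 × $79,225 = 27,691.75; Unit 5A 705/7,387 × $79,225 = 7,561.07; Unit 3A 266/7,387 × $79,225 = 2,852.83.
After rounding ($25): Unit G1 $32,025; Unit G2 $9,075; Unit 2B $27,700; Unit 5A $7,550; Unit 3A $2,850. Sum = $79,200.
Difference $79,225 − $79,200 = +$25 applied to largest metered usage (Unit G1): Unit G1 becomes $32,050.

Unit G1: $32,050; Unit G2: $9,075; Unit 2B: $27,700; Unit 5A: $7,550; Unit 3A: $2,850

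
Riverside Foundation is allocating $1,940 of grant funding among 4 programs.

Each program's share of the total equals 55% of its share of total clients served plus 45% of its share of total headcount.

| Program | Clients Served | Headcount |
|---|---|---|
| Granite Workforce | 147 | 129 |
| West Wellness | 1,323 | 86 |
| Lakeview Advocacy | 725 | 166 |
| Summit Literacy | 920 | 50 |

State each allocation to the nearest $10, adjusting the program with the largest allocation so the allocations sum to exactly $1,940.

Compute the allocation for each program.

Totals — clients served 3,115, headcount 431.
Composite weights (55% clients served + 45% headcount): Granite Workforce 0.1606; West Wellness 0.3234; Lakeview Advocacy 0.3013; Summit Literacy 0.2146.
Raw shares: Granite Workforce 311.65; West Wellness 627.37; Lakeview Advocacy 584.58; Summit Literacy 416.41.
After rounding ($10): Granite Workforce $310; West Wellness $630; Lakeview Advocacy $580; Summit Literacy $420. Sum = $1,940.
No rounding difference to absorb.

Granite Workforce: $310; West Wellness: $630; Lakeview Advocacy: $580; Summit Literacy: $420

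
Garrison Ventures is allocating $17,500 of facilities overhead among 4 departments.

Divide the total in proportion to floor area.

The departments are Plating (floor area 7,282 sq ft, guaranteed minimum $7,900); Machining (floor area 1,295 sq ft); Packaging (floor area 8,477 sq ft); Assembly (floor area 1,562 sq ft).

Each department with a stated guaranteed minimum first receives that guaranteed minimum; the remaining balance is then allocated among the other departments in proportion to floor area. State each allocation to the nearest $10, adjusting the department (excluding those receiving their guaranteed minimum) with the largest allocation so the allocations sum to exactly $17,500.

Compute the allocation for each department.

Fund the minimums — Plating $7,900. Remaining pool $9,600.
Remaining pool split over remaining floor area 11,334: Machining 1,096.88 → $1,100; Packaging 7,180.10 → $7,180; Assembly 1,323.03 → $1,320.

Plating: $7,900 · Machining: $1,100 · Packaging: $7,180 · Assembly: $1,320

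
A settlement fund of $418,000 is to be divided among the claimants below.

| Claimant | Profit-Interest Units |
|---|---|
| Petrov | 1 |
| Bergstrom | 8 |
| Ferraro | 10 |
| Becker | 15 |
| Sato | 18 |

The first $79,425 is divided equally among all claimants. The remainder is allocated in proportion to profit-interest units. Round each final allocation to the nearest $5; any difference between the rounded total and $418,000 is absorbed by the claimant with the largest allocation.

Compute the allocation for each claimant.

Petrov: $22,395 · Bergstrom: $67,975 · Ferraro: $80,995 · Becker: $113,550 · Sato: $133,085

$79,425 shared equally gives $15,885 per claimant.
Remainder $338,575 by profit-interest units (total 52): Petrov 6,511.06 → $6,510; Bergstrom 52,088.46 → $52,090; Ferraro 65,110.58 → $65,110; Becker 97,665.87 → $97,665; Sato 117,199.04 → $117,200.
Totals: Petrov $15,885 + $6,510 = $22,395; Bergstrom $15,885 + $52,090 = $67,975; Ferraro $15,885 + $65,110 = $80,995; Becker $15,885 + $97,665 = $113,550; Sato $15,885 + $117,200 = $133,085.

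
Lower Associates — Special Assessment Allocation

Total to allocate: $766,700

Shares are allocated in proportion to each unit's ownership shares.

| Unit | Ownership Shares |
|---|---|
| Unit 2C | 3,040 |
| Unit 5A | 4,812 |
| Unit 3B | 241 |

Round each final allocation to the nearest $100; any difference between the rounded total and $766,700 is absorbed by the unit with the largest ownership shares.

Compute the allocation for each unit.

Total ownership shares = 3,040 + 4,812 + 241 = 8,093.
Proportional shares: Unit 2C 287,998.02; Unit 5A 455,870.55; Unit 3B 22,831.42.
Rounded to nearest $100: Unit 2C $288,000; Unit 5A $455,900; Unit 3B $22,800. Sum = $766,700.
No rounding difference to absorb.

Unit 2C: $288,000 | Unit 5A: $455,900 | Unit 3B: $22,800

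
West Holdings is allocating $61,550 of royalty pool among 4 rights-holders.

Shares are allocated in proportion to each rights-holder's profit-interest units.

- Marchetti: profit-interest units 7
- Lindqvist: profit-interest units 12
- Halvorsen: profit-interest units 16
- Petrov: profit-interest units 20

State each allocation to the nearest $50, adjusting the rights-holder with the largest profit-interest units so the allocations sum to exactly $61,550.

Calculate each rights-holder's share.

Marchetti: $7,850 · Lindqvist: $13,450 · Halvorsen: $17,900 · Petrov: $22,350

Total profit-interest units = 55.
Proportional shares: Marchetti 7/55 × $61,550 = 7,833.64; Lindqvist 12/55 × $61,550 = 13,429.09; Halvorsen 16/55 × $61,550 = 17,905.45; Petrov 20/55 × $61,550 = 22,381.82.
At nearest $50: Marchetti $7,850; Lindqvist $13,450; Halvorsen $17,900; Petrov $22,400. Sum = $61,600.
Difference $61,550 − $61,600 = −$50 applied to largest profit-interest units (Petrov): Petrov becomes $22,350.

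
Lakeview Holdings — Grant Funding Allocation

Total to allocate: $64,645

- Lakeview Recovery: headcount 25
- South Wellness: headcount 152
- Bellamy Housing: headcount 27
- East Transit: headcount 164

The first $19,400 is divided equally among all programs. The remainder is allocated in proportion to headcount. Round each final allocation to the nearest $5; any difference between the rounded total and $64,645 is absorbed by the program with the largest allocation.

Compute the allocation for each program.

Lakeview Recovery: $7,925 · South Wellness: $23,540 · Bellamy Housing: $8,170 · East Transit: $25,010

Equal tier: $19,400 ÷ 4 = $4,850 apiece.
Remainder $45,245 by headcount (total 368): Lakeview Recovery 3,073.71 → $3,075; South Wellness 18,688.15 → $18,690; Bellamy Housing 3,319.61 → $3,320; East Transit 20,163.53 → $20,165.
Rounding difference −$5 on remainder applied to East Transit.
Totals: Lakeview Recovery $4,850 + $3,075 = $7,925; South Wellness $4,850 + $18,690 = $23,540; Bellamy Housing $4,850 + $3,320 = $8,170; East Transit $4,850 + $20,160 = $25,010.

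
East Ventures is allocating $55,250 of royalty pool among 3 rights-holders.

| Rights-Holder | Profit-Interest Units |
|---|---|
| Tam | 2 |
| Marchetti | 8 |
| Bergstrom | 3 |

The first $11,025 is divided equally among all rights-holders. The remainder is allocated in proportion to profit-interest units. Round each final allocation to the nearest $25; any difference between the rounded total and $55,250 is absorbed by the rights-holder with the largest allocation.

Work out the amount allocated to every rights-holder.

Tam: $10,475 · Marchetti: $30,900 · Bergstrom: $13,875

Equal tier: $11,025 ÷ 3 = $3,675 apiece.
Remainder $44,225 by profit-interest units (total 13): Tam 6,803.85 → $6,800; Marchetti 27,215.38 → $27,225; Bergstrom 10,205.77 → $10,200.
Totals: Tam $3,675 + $6,800 = $10,475; Marchetti $3,675 + $27,225 = $30,900; Bergstrom $3,675 + $10,200 = $13,875.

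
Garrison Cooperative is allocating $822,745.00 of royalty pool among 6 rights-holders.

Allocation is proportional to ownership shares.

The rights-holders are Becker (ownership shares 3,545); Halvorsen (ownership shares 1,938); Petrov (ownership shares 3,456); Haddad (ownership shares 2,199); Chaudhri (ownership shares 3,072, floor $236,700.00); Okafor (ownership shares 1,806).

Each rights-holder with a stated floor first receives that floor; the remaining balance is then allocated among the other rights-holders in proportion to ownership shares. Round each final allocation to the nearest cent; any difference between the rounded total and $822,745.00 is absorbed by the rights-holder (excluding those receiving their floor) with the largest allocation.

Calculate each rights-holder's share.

Becker: $160,501.36 | Halvorsen: $87,743.76 | Petrov: $156,471.84 | Haddad: $99,560.64 | Chaudhri: $236,700.00 | Okafor: $81,767.40

Guaranteed amounts: Chaudhri $236,700.00. Balance $586,045.00.
Balance split over remaining ownership shares 12,944: Becker 160,501.3539 → $160,501.35; Halvorsen 87,743.7585 → $87,743.76; Petrov 156,471.8418 → $156,471.84; Haddad 99,560.6424 → $99,560.64; Okafor 81,767.4034 → $81,767.40.
Rounding difference +$0.01 applied to Becker → $160,501.36.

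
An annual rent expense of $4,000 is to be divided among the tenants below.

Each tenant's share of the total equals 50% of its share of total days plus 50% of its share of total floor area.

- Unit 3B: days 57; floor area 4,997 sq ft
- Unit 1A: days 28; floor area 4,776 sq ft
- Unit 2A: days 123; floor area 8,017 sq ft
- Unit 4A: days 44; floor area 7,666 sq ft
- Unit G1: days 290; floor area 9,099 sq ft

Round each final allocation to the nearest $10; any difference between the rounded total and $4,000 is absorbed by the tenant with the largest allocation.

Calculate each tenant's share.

Unit 3B: $500 | Unit 1A: $380 | Unit 2A: $920 | Unit 4A: $610 | Unit G1: $1,590

Totals — days 542, floor area 34,555.
Blended shares (50% days + 50% floor area): Unit 3B 0.1249; Unit 1A 0.0949; Unit 2A 0.2295; Unit 4A 0.1515; Unit G1 0.3992.
Unrounded shares: Unit 3B 499.55; Unit 1A 379.75; Unit 2A 917.89; Unit 4A 606.06; Unit G1 1,596.75.
Rounded to nearest $10: Unit 3B $500; Unit 1A $380; Unit 2A $920; Unit 4A $610; Unit G1 $1,600. Sum = $4,010.
Difference $4,000 − $4,010 = −$10 applied to largest allocation (Unit G1): Unit G1 becomes $1,590.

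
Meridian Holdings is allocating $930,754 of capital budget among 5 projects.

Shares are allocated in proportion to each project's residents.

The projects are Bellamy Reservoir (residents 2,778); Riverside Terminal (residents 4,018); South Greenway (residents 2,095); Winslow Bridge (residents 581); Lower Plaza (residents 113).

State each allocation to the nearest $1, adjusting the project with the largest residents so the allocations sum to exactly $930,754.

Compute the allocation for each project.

Total residents = 2,778 + 4,018 + 2,095 + 581 + 113 = 9,585.
Proportional shares: Bellamy Reservoir 269,758.44; Riverside Terminal 390,168.97; South Greenway 203,435.54; Winslow Bridge 56,418.16; Lower Plaza 10,972.90.
After rounding ($1): Bellamy Reservoir $269,758; Riverside Terminal $390,169; South Greenway $203,436; Winslow Bridge $56,418; Lower Plaza $10,973. Sum = $930,754.
Rounded total matches; no reconciliation needed.

Bellamy Reservoir: $269,758; Riverside Terminal: $390,169; South Greenway: $203,436; Winslow Bridge: $56,418; Lower Plaza: $10,973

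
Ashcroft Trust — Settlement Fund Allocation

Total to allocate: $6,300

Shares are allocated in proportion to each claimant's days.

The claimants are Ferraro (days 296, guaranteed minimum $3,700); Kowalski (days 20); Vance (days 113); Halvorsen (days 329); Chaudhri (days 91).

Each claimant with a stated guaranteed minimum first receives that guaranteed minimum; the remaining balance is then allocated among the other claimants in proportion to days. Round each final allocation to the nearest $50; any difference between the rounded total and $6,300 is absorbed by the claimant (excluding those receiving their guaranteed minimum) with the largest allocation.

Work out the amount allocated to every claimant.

Ferraro: $3,700 | Kowalski: $100 | Vance: $550 | Halvorsen: $1,500 | Chaudhri: $450

Minimums first: Ferraro $3,700. Residual $2,600.
Residual split over remaining days 553: Kowalski 94.03 → $100; Vance 531.28 → $550; Halvorsen 1,546.84 → $1,550; Chaudhri 427.85 → $450.
Rounding difference −$50 applied to Halvorsen → $1,500.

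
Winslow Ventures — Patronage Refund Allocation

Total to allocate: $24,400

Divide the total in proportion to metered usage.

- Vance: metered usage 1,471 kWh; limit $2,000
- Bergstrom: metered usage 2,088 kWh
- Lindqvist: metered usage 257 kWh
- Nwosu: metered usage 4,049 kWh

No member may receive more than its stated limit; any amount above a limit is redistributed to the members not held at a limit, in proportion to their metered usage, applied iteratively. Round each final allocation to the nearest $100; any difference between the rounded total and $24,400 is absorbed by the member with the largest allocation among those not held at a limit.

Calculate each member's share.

Combined metered usage = 7,865.
Proportional shares (ignoring caps): Vance 4,563.56; Bergstrom 6,477.71; Lindqvist 797.30; Nwosu 12,561.42.
Held at cap: Vance ($2,000); remaining pool $22,400 reallocated over remaining metered usage 6,394.
Shares after redistribution: Bergstrom 7,314.86 → $7,300; Lindqvist 900.34 → $900; Nwosu 14,184.80 → $14,200.

Vance: $2,000; Bergstrom: $7,300; Lindqvist: $900; Nwosu: $14,200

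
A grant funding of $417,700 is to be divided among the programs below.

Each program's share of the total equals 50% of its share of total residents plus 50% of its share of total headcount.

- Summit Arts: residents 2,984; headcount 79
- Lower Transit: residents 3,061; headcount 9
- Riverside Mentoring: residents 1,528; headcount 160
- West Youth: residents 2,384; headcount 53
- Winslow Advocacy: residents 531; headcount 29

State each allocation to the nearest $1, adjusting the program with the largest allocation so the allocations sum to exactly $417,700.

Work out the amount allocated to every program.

Residents total 10,488; headcount total 330.
Combined weights (50% residents + 50% headcount): Summit Arts 0.2620; Lower Transit 0.1596; Riverside Mentoring 0.3153; West Youth 0.1940; Winslow Advocacy 0.0693.
Unrounded shares: Summit Arts 109,418.52; Lower Transit 66,650.32; Riverside Mentoring 131,688.03; West Youth 81,015.73; Winslow Advocacy 28,927.41.
Rounded to nearest $1: Summit Arts $109,419; Lower Transit $66,650; Riverside Mentoring $131,688; West Youth $81,016; Winslow Advocacy $28,927. Sum = $417,700.
Sum already equals the total — no adjustment.

Summit Arts: $109,419; Lower Transit: $66,650; Riverside Mentoring: $131,688; West Youth: $81,016; Winslow Advocacy: $28,927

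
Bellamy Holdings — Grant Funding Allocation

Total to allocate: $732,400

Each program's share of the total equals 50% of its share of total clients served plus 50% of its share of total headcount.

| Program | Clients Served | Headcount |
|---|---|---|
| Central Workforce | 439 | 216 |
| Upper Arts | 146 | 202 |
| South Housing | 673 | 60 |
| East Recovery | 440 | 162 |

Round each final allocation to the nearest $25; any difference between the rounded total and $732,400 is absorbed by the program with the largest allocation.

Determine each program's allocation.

Central Workforce: $218,275 · Upper Arts: $147,075 · South Housing: $179,475 · East Recovery: $187,575

Clients served total 1,698; headcount total 640.
Composite weights (50% clients served + 50% headcount): Central Workforce 0.2980; Upper Arts 0.2008; South Housing 0.2450; East Recovery 0.2561.
Proportional shares: Central Workforce 218,269.65; Upper Arts 147,069.04; South Housing 179,474.12; East Recovery 187,587.19.
At nearest $25: Central Workforce $218,275; Upper Arts $147,075; South Housing $179,475; East Recovery $187,575. Sum = $732,400.
Sum already equals the total — no adjustment.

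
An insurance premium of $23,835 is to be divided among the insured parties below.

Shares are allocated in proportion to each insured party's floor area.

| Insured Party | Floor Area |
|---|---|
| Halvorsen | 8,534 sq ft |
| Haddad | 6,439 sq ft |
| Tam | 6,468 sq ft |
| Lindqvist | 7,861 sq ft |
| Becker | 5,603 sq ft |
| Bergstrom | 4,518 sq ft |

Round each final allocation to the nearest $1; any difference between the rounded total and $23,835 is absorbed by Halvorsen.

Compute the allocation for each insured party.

Total floor area = 39,423.
Pro-rata amounts: Halvorsen 8,534/39,423 × $23,835 = 5,159.62; Haddad 6,439/39,423 × $23,835 = 3,893.00; Tam 6,468/39,423 × $23,835 = 3,910.53; Lindqvist 7,861/39,423 × $23,835 = 4,752.73; Becker 5,603/39,423 × $23,835 = 3,387.55; Bergstrom 4,518/39,423 × $23,835 = 2,731.57.
At nearest $1: Halvorsen $5,160; Haddad $3,893; Tam $3,911; Lindqvist $4,753; Becker $3,388; Bergstrom $2,732. Sum = $23,837.
Difference $23,835 − $23,837 = −$2 applied to Halvorsen: Halvorsen becomes $5,158.

Halvorsen: $5,158; Haddad: $3,893; Tam: $3,911; Lindqvist: $4,753; Becker: $3,388; Bergstrom: $2,732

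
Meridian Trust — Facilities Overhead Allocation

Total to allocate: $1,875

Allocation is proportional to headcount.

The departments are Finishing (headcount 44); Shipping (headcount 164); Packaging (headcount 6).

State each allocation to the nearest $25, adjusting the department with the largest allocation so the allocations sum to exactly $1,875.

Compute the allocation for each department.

Total headcount = 214.
Raw shares: Finishing 44/214 × $1,875 = 385.51; Shipping 164/214 × $1,875 = 1,436.92; Packaging 6/214 × $1,875 = 52.57.
Rounded to nearest $25: Finishing $375; Shipping $1,425; Packaging $50. Sum = $1,850.
Difference $1,875 − $1,850 = +$25 applied to largest allocation (Shipping): Shipping becomes $1,450.

Finishing: $375; Shipping: $1,450; Packaging: $50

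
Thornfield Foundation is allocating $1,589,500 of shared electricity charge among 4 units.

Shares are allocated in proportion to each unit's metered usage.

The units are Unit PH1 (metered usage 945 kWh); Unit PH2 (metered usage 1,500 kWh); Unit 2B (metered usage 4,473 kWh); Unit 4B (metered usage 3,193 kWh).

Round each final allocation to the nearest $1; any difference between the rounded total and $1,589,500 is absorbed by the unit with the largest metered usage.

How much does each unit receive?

Unit PH1: $148,559 | Unit PH2: $235,808 | Unit 2B: $703,177 | Unit 4B: $501,956

Metered usage total: 10,111.
Pro-rata amounts: Unit PH1 945/10,111 × $1,589,500 = 148,558.75; Unit PH2 1,500/10,111 × $1,589,500 = 235,807.54; Unit 2B 4,473/10,111 × $1,589,500 = 703,178.07; Unit 4B 3,193/10,111 × $1,589,500 = 501,955.64.
At nearest $1: Unit PH1 $148,559; Unit PH2 $235,808; Unit 2B $703,178; Unit 4B $501,956. Sum = $1,589,501.
Difference $1,589,500 − $1,589,501 = −$1 applied to largest metered usage (Unit 2B): Unit 2B becomes $703,177.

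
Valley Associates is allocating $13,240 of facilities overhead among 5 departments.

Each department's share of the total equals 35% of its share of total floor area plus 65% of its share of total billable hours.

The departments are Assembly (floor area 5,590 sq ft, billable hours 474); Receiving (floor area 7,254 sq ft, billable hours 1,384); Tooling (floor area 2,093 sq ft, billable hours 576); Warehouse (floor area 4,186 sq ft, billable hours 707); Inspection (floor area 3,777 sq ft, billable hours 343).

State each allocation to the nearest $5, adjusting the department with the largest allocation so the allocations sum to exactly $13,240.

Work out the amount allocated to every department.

Floor area total 22,900; billable hours total 3,484.
Combined weights (35% floor area + 65% billable hours): Assembly 0.1739; Receiving 0.3691; Tooling 0.1395; Warehouse 0.1959; Inspection 0.1217.
Proportional shares: Assembly 2,302.03; Receiving 4,886.59; Tooling 1,846.34; Warehouse 2,593.47; Inspection 1,611.57.
After rounding ($5): Assembly $2,300; Receiving $4,885; Tooling $1,845; Warehouse $2,595; Inspection $1,610. Sum = $13,235.
Difference $13,240 − $13,235 = +$5 applied to largest allocation (Receiving): Receiving becomes $4,890.

Assembly: $2,300 | Receiving: $4,890 | Tooling: $1,845 | Warehouse: $2,595 | Inspection: $1,610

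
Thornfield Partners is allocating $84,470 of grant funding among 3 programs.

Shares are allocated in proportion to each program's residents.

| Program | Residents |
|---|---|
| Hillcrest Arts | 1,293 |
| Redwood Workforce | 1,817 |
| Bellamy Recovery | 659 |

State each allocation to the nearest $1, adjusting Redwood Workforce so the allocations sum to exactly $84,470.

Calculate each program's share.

Residents total: 3,769.
Unrounded shares: Hillcrest Arts 1,293/3,769 × $84,470 = 28,978.43; Redwood Workforce 1,817/3,769 × $84,470 = 40,722.20; Bellamy Recovery 659/3,769 × $84,470 = 14,769.36.
After rounding ($1): Hillcrest Arts $28,978; Redwood Workforce $40,722; Bellamy Recovery $14,769. Sum = $84,469.
Difference $84,470 − $84,469 = +$1 applied to Redwood Workforce: Redwood Workforce becomes $40,723.

Hillcrest Arts: $28,978 | Redwood Workforce: $40,723 | Bellamy Recovery: $14,769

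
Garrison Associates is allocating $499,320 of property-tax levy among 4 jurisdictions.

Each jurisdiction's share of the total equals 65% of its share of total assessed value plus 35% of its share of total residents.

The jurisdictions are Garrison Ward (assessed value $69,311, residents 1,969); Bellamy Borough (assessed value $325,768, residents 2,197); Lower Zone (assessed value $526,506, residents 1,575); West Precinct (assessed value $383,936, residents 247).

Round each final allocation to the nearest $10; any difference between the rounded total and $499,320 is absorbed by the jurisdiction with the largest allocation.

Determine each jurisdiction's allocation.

Totals — assessed value 1,305,521, residents 5,988.
Combined weights (65% assessed value + 35% residents): Garrison Ward 0.1496; Bellamy Borough 0.2906; Lower Zone 0.3542; West Precinct 0.2056.
Unrounded shares: Garrison Ward 74,697.00; Bellamy Borough 145,107.55; Lower Zone 176,858.56; West Precinct 102,656.89.
At nearest $10: Garrison Ward $74,700; Bellamy Borough $145,110; Lower Zone $176,860; West Precinct $102,660. Sum = $499,330.
Difference $499,320 − $499,330 = −$10 applied to largest allocation (Lower Zone): Lower Zone becomes $176,850.

Garrison Ward: $74,700; Bellamy Borough: $145,110; Lower Zone: $176,850; West Precinct: $102,660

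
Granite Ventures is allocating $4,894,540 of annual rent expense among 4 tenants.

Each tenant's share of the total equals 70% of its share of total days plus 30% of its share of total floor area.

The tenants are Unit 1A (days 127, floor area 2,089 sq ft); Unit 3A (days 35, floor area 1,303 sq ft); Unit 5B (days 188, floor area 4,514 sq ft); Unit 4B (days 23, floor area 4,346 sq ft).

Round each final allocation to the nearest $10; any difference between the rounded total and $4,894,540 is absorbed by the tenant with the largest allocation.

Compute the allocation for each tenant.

Unit 1A: $1,416,910 · Unit 3A: $477,650 · Unit 5B: $2,267,860 · Unit 4B: $732,120

Totals — days 373, floor area 12,252.
Composite weights (70% days + 30% floor area): Unit 1A 0.2895; Unit 3A 0.0976; Unit 5B 0.4633; Unit 4B 0.1496.
Proportional shares: Unit 1A 1,416,913.70; Unit 3A 477,651.51; Unit 5B 2,267,855.28; Unit 4B 732,119.51.
Rounded to nearest $10: Unit 1A $1,416,910; Unit 3A $477,650; Unit 5B $2,267,860; Unit 4B $732,120. Sum = $4,894,540.
Rounded total matches; no reconciliation needed.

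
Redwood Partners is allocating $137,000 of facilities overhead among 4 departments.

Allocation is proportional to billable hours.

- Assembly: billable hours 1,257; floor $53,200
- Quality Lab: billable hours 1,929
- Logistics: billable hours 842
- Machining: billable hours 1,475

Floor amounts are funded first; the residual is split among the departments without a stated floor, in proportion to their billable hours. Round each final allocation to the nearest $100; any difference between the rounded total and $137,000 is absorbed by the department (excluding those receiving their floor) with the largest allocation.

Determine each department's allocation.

Assembly: $53,200 · Quality Lab: $38,100 · Logistics: $16,600 · Machining: $29,100

Guaranteed amounts: Assembly $53,200. Balance $83,800.
Balance split over remaining billable hours 4,246: Quality Lab 38,071.17 → $38,100; Logistics 16,617.90 → $16,600; Machining 29,110.93 → $29,100.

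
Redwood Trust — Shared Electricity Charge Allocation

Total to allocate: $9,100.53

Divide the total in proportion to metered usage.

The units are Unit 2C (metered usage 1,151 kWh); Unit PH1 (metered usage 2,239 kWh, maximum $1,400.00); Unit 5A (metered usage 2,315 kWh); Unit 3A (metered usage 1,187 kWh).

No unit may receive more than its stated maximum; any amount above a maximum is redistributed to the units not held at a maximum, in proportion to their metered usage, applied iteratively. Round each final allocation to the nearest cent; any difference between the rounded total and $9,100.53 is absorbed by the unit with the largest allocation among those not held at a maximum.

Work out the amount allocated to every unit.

Metered usage total: 6,892.
Pro-rata shares before constraints: Unit 2C 1,519.8360; Unit PH1 2,956.4838; Unit 5A 3,056.8379; Unit 3A 1,567.3722.
Cap binds for Unit PH1 ($1,400.00); balance $7,700.53 reallocated over remaining metered usage 4,653.
Shares after redistribution: Unit 2C 1,904.8592 → $1,904.86; Unit 5A 3,831.2330 → $3,831.23; Unit 3A 1,964.4378 → $1,964.44.

Unit 2C: $1,904.86 | Unit PH1: $1,400.00 | Unit 5A: $3,831.23 | Unit 3A: $1,964.44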